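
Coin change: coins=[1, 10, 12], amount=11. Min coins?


dp[0]=0; dp[i]=1+min(dp[i-c] for c in coins)
...dp[6]=6, dp[7]=7, dp[8]=8, dp[9]=9, dp[10]=1, dp[11]=2
Minimum coins for 11 = 2


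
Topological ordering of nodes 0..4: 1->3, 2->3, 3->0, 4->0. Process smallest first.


Kahn's algorithm, process smallest node first
Order: [1, 2, 3, 4, 0]


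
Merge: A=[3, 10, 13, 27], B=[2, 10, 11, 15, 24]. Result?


Compare heads, take smaller each step.
Merged: [2, 3, 10, 10, 11, 13, 15, 24, 27]


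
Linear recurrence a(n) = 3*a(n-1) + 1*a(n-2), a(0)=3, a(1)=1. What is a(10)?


Build bottom-up:
...a(8)=7494, a(9)=24751, a(10)=3*24751+1*7494=81747


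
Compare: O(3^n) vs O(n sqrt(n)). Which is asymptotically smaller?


n^1.5 grows slower than exponential (base 3)
O(n sqrt(n)) is asymptotically smaller; O(3^n) grows faster


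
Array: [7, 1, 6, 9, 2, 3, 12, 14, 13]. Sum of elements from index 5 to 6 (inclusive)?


Prefix sums: [0, 7, 8, 14, 23, 25, 28, 40, 54, 67]
Sum[5..6] = prefix[7] - prefix[5] = 40 - 25 = 15


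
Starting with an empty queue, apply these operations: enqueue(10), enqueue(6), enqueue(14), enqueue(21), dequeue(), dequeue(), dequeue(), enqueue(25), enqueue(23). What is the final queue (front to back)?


enqueue(10) -> [10]
enqueue(6) -> [10, 6]
enqueue(14) -> [10, 6, 14]
enqueue(21) -> [10, 6, 14, 21]
dequeue() returns 10 -> [6, 14, 21]
dequeue() returns 6 -> [14, 21]
dequeue() returns 14 -> [21]
enqueue(25) -> [21, 25]
enqueue(23) -> [21, 25, 23]
Final queue (front to back): [21, 25, 23]


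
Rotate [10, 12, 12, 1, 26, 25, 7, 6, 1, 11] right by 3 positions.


Right rotate by 3: [6, 1, 11, 10, 12, 12, 1, 26, 25, 7]


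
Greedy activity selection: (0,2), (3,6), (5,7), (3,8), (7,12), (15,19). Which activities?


Greedy: pick earliest-ending, then skip overlaps.
Selected (4 activities): [(0, 2), (3, 6), (7, 12), (15, 19)]


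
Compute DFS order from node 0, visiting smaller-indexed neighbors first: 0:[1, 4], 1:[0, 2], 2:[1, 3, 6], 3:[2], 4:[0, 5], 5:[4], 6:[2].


DFS stack-based: start with [0]
Visit order: [0, 1, 2, 3, 6, 4, 5]


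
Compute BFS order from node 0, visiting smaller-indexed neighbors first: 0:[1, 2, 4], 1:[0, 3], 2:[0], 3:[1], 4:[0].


BFS queue: start with [0]
Visit order: [0, 1, 2, 4, 3]


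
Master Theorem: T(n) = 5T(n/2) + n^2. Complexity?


a=5, b=2, c=2. log_2(5)=2.322 > c=2. Case 1: O(n^log_b(a)) = O(n^2.322)
Complexity: O(n^2.322)


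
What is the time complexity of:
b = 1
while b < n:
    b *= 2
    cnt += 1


Per nesting level: O(log n) = O(log n)
Complexity: O(log n)


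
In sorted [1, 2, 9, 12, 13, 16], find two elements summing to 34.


Two pointers: lo=0, hi=5
No pair sums to 34


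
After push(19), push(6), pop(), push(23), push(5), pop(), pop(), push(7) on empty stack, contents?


push(19) -> [19]
push(6) -> [19, 6]
pop() returns 6 -> [19]
push(23) -> [19, 23]
push(5) -> [19, 23, 5]
pop() returns 5 -> [19, 23]
pop() returns 23 -> [19]
push(7) -> [19, 7]
Final stack (bottom to top): [19, 7]


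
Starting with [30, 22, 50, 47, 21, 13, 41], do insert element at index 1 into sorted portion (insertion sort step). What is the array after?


After one pass: [22, 30, 50, 47, 21, 13, 41]


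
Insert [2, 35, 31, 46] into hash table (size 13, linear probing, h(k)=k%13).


Insertions: 2->slot 2; 35->slot 9; 31->slot 5; 46->slot 7
Table: [None, None, 2, None, None, 31, None, 46, None, 35, None, None, None]


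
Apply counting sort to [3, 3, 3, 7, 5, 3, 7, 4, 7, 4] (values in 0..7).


Count array: [0, 0, 0, 4, 2, 1, 0, 3]
Reconstruct: [3, 3, 3, 3, 4, 4, 5, 7, 7, 7]


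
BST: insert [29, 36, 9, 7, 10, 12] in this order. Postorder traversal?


Root = 29; build tree by BST insertion.
Postorder traversal: [7, 12, 10, 9, 36, 29]


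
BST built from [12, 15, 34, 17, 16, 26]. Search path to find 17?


BST root = 12
Search for 17: compare at each node
Path: [12, 15, 34, 17]


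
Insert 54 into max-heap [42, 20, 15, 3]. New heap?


Append 54: [42, 20, 15, 3, 54]
Bubble up: swap idx 4(54) with idx 1(20); swap idx 1(54) with idx 0(42)
Result: [54, 42, 15, 3, 20]


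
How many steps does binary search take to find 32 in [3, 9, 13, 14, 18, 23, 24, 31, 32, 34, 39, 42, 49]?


Search for 32:
[0,12] mid=6 arr[6]=24
[7,12] mid=9 arr[9]=34
[7,8] mid=7 arr[7]=31
[8,8] mid=8 arr[8]=32
Total: 4 comparisons


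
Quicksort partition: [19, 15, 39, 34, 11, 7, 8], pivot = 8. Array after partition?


Elements <= 8 go left of pivot.
Result: [7, 8, 39, 34, 11, 19, 15], pivot at index 1


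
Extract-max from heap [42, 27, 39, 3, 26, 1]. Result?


Max = 42
Replace root with last, heapify down
Resulting heap: [39, 27, 1, 3, 26]


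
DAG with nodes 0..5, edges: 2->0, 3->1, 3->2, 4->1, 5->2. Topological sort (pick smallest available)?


Kahn's algorithm, process smallest node first
Order: [3, 4, 1, 5, 2, 0]


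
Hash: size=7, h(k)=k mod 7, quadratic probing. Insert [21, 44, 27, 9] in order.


Insertions: 21->slot 0; 44->slot 2; 27->slot 6; 9->slot 3
Table: [21, None, 44, 9, None, None, 27]


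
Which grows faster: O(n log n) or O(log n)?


logarithmic grows slower than linearithmic
O(log n) is asymptotically smaller; O(n log n) grows faster


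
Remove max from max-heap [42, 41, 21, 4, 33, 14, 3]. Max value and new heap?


Max = 42
Replace root with last, heapify down
Resulting heap: [41, 33, 21, 4, 3, 14]


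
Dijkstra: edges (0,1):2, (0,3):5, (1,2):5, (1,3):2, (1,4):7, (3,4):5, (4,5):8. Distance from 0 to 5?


Dijkstra from 0:
Distances: {0: 0, 1: 2, 2: 7, 3: 4, 4: 9, 5: 17}
Shortest distance to 5 = 17, path = [0, 1, 4, 5]


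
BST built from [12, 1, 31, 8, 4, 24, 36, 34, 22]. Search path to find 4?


BST root = 12
Search for 4: compare at each node
Path: [12, 1, 8, 4]


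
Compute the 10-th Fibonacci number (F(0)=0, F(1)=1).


F(n)=F(n-1)+F(n-2)
...F(8)=21, F(9)=34, F(10)=55


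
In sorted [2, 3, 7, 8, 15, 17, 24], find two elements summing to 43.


Two pointers: lo=0, hi=6
No pair sums to 43


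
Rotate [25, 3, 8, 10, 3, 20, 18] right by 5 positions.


Right rotate by 5: [8, 10, 3, 20, 18, 25, 3]


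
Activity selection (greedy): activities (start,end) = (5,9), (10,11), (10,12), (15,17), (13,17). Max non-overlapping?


Greedy: pick earliest-ending, then skip overlaps.
Selected (3 activities): [(5, 9), (10, 11), (15, 17)]


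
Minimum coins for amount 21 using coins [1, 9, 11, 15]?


dp[0]=0; dp[i]=1+min(dp[i-c] for c in coins)
...dp[16]=2, dp[17]=3, dp[18]=2, dp[19]=3, dp[20]=2, dp[21]=3
Minimum coins for 21 = 3


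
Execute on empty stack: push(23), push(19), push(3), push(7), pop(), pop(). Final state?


push(23) -> [23]
push(19) -> [23, 19]
push(3) -> [23, 19, 3]
push(7) -> [23, 19, 3, 7]
pop() returns 7 -> [23, 19, 3]
pop() returns 3 -> [23, 19]
Final stack (bottom to top): [23, 19]


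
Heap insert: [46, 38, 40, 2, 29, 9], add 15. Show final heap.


Append 15: [46, 38, 40, 2, 29, 9, 15]
Bubble up: no swaps needed
Result: [46, 38, 40, 2, 29, 9, 15]


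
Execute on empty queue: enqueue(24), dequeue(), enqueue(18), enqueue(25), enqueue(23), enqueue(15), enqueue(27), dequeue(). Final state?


enqueue(24) -> [24]
dequeue() returns 24 -> []
enqueue(18) -> [18]
enqueue(25) -> [18, 25]
enqueue(23) -> [18, 25, 23]
enqueue(15) -> [18, 25, 23, 15]
enqueue(27) -> [18, 25, 23, 15, 27]
dequeue() returns 18 -> [25, 23, 15, 27]
Final queue (front to back): [25, 23, 15, 27]


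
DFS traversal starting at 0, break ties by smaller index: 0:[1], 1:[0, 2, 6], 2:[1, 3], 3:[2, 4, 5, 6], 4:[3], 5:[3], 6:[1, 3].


DFS stack-based: start with [0]
Visit order: [0, 1, 2, 3, 4, 5, 6]


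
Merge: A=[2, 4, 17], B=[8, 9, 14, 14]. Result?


Compare heads, take smaller each step.
Merged: [2, 4, 8, 9, 14, 14, 17]


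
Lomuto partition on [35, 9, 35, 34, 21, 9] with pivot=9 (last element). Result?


Elements <= 9 go left of pivot.
Result: [9, 9, 35, 34, 21, 35], pivot at index 1


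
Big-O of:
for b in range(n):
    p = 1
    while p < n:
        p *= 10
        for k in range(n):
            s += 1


Per nesting level: O(n) * O(log n) * O(n) = O(n^2 log n)
Complexity: O(n^2 log n)


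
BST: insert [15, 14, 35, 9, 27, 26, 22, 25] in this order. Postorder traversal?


Root = 15; build tree by BST insertion.
Postorder traversal: [9, 14, 25, 22, 26, 27, 35, 15]


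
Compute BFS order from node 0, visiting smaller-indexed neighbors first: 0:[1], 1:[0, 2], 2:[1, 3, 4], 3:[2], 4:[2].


BFS queue: start with [0]
Visit order: [0, 1, 2, 3, 4]


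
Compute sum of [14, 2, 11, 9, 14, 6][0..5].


Prefix sums: [0, 14, 16, 27, 36, 50, 56]
Sum[0..5] = prefix[6] - prefix[0] = 56 - 0 = 56


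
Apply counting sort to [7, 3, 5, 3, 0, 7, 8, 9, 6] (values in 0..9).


Count array: [1, 0, 0, 2, 0, 1, 1, 2, 1, 1]
Reconstruct: [0, 3, 3, 5, 6, 7, 7, 8, 9]


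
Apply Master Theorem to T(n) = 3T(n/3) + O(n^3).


a=3, b=3, c=3. log_3(3)=1 < c=3. Case 3: O(n^c) = O(n^3)
Complexity: O(n^3)


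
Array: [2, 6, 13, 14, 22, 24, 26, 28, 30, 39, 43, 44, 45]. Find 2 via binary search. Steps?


Search for 2:
[0,12] mid=6 arr[6]=26
[0,5] mid=2 arr[2]=13
[0,1] mid=0 arr[0]=2
Total: 3 comparisons


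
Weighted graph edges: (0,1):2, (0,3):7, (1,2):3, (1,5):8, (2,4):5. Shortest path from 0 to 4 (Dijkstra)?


Dijkstra from 0:
Distances: {0: 0, 1: 2, 2: 5, 3: 7, 4: 10, 5: 10}
Shortest distance to 4 = 10, path = [0, 1, 2, 4]


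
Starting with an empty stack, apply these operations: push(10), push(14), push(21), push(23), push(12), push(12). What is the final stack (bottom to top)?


push(10) -> [10]
push(14) -> [10, 14]
push(21) -> [10, 14, 21]
push(23) -> [10, 14, 21, 23]
push(12) -> [10, 14, 21, 23, 12]
push(12) -> [10, 14, 21, 23, 12, 12]
Final stack (bottom to top): [10, 14, 21, 23, 12, 12]


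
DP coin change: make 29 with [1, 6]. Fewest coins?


dp[0]=0; dp[i]=1+min(dp[i-c] for c in coins)
...dp[24]=4, dp[25]=5, dp[26]=6, dp[27]=7, dp[28]=8, dp[29]=9
Minimum coins for 29 = 9


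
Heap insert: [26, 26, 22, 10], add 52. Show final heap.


Append 52: [26, 26, 22, 10, 52]
Bubble up: swap idx 4(52) with idx 1(26); swap idx 1(52) with idx 0(26)
Result: [52, 26, 22, 10, 26]


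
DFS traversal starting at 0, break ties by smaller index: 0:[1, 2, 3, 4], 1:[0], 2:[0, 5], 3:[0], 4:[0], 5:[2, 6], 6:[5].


DFS stack-based: start with [0]
Visit order: [0, 1, 2, 5, 6, 3, 4]


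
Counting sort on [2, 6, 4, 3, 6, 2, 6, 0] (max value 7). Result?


Count array: [1, 0, 2, 1, 1, 0, 3, 0]
Reconstruct: [0, 2, 2, 3, 4, 6, 6, 6]


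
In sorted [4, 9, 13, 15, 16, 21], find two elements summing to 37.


Two pointers: lo=0, hi=5
Found pair: (16, 21) summing to 37


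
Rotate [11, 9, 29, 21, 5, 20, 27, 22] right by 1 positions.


Right rotate by 1: [22, 11, 9, 29, 21, 5, 20, 27]


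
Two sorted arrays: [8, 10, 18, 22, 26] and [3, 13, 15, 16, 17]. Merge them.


Compare heads, take smaller each step.
Merged: [3, 8, 10, 13, 15, 16, 17, 18, 22, 26]


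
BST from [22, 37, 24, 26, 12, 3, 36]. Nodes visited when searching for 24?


BST root = 22
Search for 24: compare at each node
Path: [22, 37, 24]


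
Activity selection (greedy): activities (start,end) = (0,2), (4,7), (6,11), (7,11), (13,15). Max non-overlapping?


Greedy: pick earliest-ending, then skip overlaps.
Selected (4 activities): [(0, 2), (4, 7), (7, 11), (13, 15)]


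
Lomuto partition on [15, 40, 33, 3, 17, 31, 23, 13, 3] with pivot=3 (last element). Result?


Elements <= 3 go left of pivot.
Result: [3, 3, 33, 15, 17, 31, 23, 13, 40], pivot at index 1


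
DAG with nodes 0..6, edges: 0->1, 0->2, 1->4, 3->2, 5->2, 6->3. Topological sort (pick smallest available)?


Kahn's algorithm, process smallest node first
Order: [0, 1, 4, 5, 6, 3, 2]


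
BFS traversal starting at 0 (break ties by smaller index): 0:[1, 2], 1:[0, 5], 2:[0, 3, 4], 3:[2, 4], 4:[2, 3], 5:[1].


BFS queue: start with [0]
Visit order: [0, 1, 2, 5, 3, 4]


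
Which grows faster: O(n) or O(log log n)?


double-logarithmic grows slower than linear
O(log log n) is asymptotically smaller; O(n) grows faster


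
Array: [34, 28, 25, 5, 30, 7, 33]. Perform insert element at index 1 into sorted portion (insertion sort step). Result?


After one pass: [28, 34, 25, 5, 30, 7, 33]


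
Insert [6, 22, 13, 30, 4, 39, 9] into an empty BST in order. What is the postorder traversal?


Root = 6; build tree by BST insertion.
Postorder traversal: [4, 9, 13, 39, 30, 22, 6]


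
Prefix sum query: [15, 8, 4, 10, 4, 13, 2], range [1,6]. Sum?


Prefix sums: [0, 15, 23, 27, 37, 41, 54, 56]
Sum[1..6] = prefix[7] - prefix[1] = 56 - 15 = 41


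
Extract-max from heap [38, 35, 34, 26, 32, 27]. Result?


Max = 38
Replace root with last, heapify down
Resulting heap: [35, 32, 34, 26, 27]


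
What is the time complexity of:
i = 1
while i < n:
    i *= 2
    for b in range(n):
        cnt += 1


Per nesting level: O(log n) * O(n) = O(n log n)
Complexity: O(n log n)


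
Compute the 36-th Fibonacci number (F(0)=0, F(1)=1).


F(n)=F(n-1)+F(n-2)
...F(34)=5702887, F(35)=9227465, F(36)=14930352


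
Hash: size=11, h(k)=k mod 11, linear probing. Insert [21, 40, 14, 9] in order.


Insertions: 21->slot 10; 40->slot 7; 14->slot 3; 9->slot 9
Table: [None, None, None, 14, None, None, None, 40, None, 9, 21]


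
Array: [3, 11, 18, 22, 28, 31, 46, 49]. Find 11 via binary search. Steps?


Search for 11:
[0,7] mid=3 arr[3]=22
[0,2] mid=1 arr[1]=11
Total: 2 comparisons


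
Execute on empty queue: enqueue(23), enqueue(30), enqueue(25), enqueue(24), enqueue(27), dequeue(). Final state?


enqueue(23) -> [23]
enqueue(30) -> [23, 30]
enqueue(25) -> [23, 30, 25]
enqueue(24) -> [23, 30, 25, 24]
enqueue(27) -> [23, 30, 25, 24, 27]
dequeue() returns 23 -> [30, 25, 24, 27]
Final queue (front to back): [30, 25, 24, 27]


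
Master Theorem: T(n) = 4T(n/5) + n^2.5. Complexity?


a=4, b=5, c=2.5. log_5(4)=0.861 < c=2.5. Case 3: O(n^c) = O(n^2.500)
Complexity: O(n^2.500)


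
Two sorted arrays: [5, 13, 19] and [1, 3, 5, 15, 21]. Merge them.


Compare heads, take smaller each step.
Merged: [1, 3, 5, 5, 13, 15, 19, 21]


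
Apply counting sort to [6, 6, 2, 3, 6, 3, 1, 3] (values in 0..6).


Count array: [0, 1, 1, 3, 0, 0, 3]
Reconstruct: [1, 2, 3, 3, 3, 6, 6, 6]


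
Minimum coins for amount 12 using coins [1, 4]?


dp[0]=0; dp[i]=1+min(dp[i-c] for c in coins)
...dp[7]=4, dp[8]=2, dp[9]=3, dp[10]=4, dp[11]=5, dp[12]=3
Minimum coins for 12 = 3


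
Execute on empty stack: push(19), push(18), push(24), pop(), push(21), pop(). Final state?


push(19) -> [19]
push(18) -> [19, 18]
push(24) -> [19, 18, 24]
pop() returns 24 -> [19, 18]
push(21) -> [19, 18, 21]
pop() returns 21 -> [19, 18]
Final stack (bottom to top): [19, 18]


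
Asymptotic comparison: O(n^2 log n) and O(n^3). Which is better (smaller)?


n^2 log n grows slower than cubic
O(n^2 log n) is asymptotically smaller; O(n^3) grows faster


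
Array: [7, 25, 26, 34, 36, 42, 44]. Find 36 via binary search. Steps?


Search for 36:
[0,6] mid=3 arr[3]=34
[4,6] mid=5 arr[5]=42
[4,4] mid=4 arr[4]=36
Total: 3 comparisons


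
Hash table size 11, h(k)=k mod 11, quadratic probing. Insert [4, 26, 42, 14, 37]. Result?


Insertions: 4->slot 4; 26->slot 5; 42->slot 9; 14->slot 3; 37->slot 8
Table: [None, None, None, 14, 4, 26, None, None, 37, 42, None]


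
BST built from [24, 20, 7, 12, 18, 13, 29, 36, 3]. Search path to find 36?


BST root = 24
Search for 36: compare at each node
Path: [24, 29, 36]


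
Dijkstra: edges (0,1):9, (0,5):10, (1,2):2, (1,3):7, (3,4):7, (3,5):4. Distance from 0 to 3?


Dijkstra from 0:
Distances: {0: 0, 1: 9, 2: 11, 3: 14, 4: 21, 5: 10}
Shortest distance to 3 = 14, path = [0, 5, 3]


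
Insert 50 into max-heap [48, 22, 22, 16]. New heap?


Append 50: [48, 22, 22, 16, 50]
Bubble up: swap idx 4(50) with idx 1(22); swap idx 1(50) with idx 0(48)
Result: [50, 48, 22, 16, 22]


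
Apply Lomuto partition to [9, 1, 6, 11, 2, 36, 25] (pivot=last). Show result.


Elements <= 25 go left of pivot.
Result: [9, 1, 6, 11, 2, 25, 36], pivot at index 5


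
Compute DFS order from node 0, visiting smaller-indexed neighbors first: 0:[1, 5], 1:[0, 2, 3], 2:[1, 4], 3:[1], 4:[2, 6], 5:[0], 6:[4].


DFS stack-based: start with [0]
Visit order: [0, 1, 2, 4, 6, 3, 5]


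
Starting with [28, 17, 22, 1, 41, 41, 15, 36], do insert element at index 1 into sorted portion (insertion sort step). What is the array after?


After one pass: [17, 28, 22, 1, 41, 41, 15, 36]


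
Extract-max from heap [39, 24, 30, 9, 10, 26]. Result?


Max = 39
Replace root with last, heapify down
Resulting heap: [30, 24, 26, 9, 10]


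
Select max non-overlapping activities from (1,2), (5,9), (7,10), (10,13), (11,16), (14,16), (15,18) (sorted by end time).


Greedy: pick earliest-ending, then skip overlaps.
Selected (4 activities): [(1, 2), (5, 9), (10, 13), (14, 16)]


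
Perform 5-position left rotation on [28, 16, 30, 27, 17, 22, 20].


Left rotate by 5: [22, 20, 28, 16, 30, 27, 17]


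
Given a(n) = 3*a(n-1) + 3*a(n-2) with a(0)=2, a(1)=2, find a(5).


Build bottom-up:
...a(3)=42, a(4)=162, a(5)=3*162+3*42=612


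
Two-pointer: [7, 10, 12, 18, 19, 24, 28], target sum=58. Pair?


Two pointers: lo=0, hi=6
No pair sums to 58


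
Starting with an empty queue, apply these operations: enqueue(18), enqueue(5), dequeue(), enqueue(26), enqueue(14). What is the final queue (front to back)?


enqueue(18) -> [18]
enqueue(5) -> [18, 5]
dequeue() returns 18 -> [5]
enqueue(26) -> [5, 26]
enqueue(14) -> [5, 26, 14]
Final queue (front to back): [5, 26, 14]


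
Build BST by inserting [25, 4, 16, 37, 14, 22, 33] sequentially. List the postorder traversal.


Root = 25; build tree by BST insertion.
Postorder traversal: [14, 22, 16, 4, 33, 37, 25]


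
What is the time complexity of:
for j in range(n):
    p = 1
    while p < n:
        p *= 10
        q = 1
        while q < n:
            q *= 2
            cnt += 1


Per nesting level: O(n) * O(log n) * O(log n) = O(n (log n)^2)
Complexity: O(n (log n)^2)


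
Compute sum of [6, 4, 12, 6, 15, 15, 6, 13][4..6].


Prefix sums: [0, 6, 10, 22, 28, 43, 58, 64, 77]
Sum[4..6] = prefix[7] - prefix[4] = 64 - 28 = 36


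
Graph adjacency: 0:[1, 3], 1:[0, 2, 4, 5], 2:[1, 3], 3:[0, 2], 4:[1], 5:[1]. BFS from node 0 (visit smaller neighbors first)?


BFS queue: start with [0]
Visit order: [0, 1, 3, 2, 4, 5]


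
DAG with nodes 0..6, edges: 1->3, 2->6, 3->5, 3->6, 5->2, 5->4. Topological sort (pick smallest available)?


Kahn's algorithm, process smallest node first
Order: [0, 1, 3, 5, 2, 4, 6]


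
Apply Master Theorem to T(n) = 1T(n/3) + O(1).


a=1, b=3, c=0. log_3(1)=0 = c=0. Case 2: O(n^c log n) = O(log n)
Complexity: O(log n)


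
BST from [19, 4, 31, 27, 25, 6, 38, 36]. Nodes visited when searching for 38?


BST root = 19
Search for 38: compare at each node
Path: [19, 31, 38]


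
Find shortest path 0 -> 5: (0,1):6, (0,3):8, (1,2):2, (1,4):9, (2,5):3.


Dijkstra from 0:
Distances: {0: 0, 1: 6, 2: 8, 3: 8, 4: 15, 5: 11}
Shortest distance to 5 = 11, path = [0, 1, 2, 5]


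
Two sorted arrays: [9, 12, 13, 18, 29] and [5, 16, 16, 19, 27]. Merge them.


Compare heads, take smaller each step.
Merged: [5, 9, 12, 13, 16, 16, 18, 19, 27, 29]


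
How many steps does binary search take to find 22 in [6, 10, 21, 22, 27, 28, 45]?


Search for 22:
[0,6] mid=3 arr[3]=22
Total: 1 comparisons


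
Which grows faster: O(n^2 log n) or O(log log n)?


double-logarithmic grows slower than n^2 log n
O(log log n) is asymptotically smaller; O(n^2 log n) grows faster


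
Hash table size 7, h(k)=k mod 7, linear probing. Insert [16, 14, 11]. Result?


Insertions: 16->slot 2; 14->slot 0; 11->slot 4
Table: [14, None, 16, None, 11, None, None]


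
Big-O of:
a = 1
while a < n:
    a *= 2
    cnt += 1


Per nesting level: O(log n) = O(log n)
Complexity: O(log n)


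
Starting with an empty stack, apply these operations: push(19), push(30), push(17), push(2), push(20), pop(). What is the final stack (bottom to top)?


push(19) -> [19]
push(30) -> [19, 30]
push(17) -> [19, 30, 17]
push(2) -> [19, 30, 17, 2]
push(20) -> [19, 30, 17, 2, 20]
pop() returns 20 -> [19, 30, 17, 2]
Final stack (bottom to top): [19, 30, 17, 2]


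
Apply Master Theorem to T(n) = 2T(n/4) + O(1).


a=2, b=4, c=0. log_4(2)=0.5 > c=0. Case 1: O(n^log_b(a)) = O(sqrt(n))
Complexity: O(sqrt(n))


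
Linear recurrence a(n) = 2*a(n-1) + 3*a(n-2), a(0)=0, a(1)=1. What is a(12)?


Build bottom-up:
...a(10)=14762, a(11)=44287, a(12)=2*44287+3*14762=132860


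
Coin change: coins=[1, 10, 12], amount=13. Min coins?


dp[0]=0; dp[i]=1+min(dp[i-c] for c in coins)
...dp[8]=8, dp[9]=9, dp[10]=1, dp[11]=2, dp[12]=1, dp[13]=2
Minimum coins for 13 = 2


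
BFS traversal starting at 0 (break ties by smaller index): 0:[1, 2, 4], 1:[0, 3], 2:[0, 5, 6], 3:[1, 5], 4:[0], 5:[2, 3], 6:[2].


BFS queue: start with [0]
Visit order: [0, 1, 2, 4, 3, 5, 6]


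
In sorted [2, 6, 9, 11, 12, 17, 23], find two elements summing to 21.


Two pointers: lo=0, hi=6
Found pair: (9, 12) summing to 21


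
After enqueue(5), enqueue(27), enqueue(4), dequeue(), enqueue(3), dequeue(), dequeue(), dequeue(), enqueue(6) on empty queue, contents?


enqueue(5) -> [5]
enqueue(27) -> [5, 27]
enqueue(4) -> [5, 27, 4]
dequeue() returns 5 -> [27, 4]
enqueue(3) -> [27, 4, 3]
dequeue() returns 27 -> [4, 3]
dequeue() returns 4 -> [3]
dequeue() returns 3 -> []
enqueue(6) -> [6]
Final queue (front to back): [6]


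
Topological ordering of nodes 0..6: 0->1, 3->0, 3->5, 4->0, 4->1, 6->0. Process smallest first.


Kahn's algorithm, process smallest node first
Order: [2, 3, 4, 5, 6, 0, 1]


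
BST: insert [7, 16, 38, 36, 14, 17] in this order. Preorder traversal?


Root = 7; build tree by BST insertion.
Preorder traversal: [7, 16, 14, 38, 36, 17]


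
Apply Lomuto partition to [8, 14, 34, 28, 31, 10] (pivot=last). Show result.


Elements <= 10 go left of pivot.
Result: [8, 10, 34, 28, 31, 14], pivot at index 1


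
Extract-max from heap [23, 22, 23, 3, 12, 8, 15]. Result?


Max = 23
Replace root with last, heapify down
Resulting heap: [23, 22, 15, 3, 12, 8]


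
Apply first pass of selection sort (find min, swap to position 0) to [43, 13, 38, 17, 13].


After one pass: [13, 43, 38, 17, 13]


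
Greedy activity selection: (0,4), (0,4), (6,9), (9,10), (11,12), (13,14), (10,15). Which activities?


Greedy: pick earliest-ending, then skip overlaps.
Selected (5 activities): [(0, 4), (6, 9), (9, 10), (11, 12), (13, 14)]


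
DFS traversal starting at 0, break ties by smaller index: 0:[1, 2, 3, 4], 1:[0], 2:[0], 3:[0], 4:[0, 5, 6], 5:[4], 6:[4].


DFS stack-based: start with [0]
Visit order: [0, 1, 2, 3, 4, 5, 6]


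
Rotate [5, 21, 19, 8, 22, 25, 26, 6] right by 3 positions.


Right rotate by 3: [25, 26, 6, 5, 21, 19, 8, 22]


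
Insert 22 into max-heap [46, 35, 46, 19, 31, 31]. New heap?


Append 22: [46, 35, 46, 19, 31, 31, 22]
Bubble up: no swaps needed
Result: [46, 35, 46, 19, 31, 31, 22]


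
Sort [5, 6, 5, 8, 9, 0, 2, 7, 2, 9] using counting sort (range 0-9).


Count array: [1, 0, 2, 0, 0, 2, 1, 1, 1, 2]
Reconstruct: [0, 2, 2, 5, 5, 6, 7, 8, 9, 9]


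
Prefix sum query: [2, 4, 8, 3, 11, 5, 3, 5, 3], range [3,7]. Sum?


Prefix sums: [0, 2, 6, 14, 17, 28, 33, 36, 41, 44]
Sum[3..7] = prefix[8] - prefix[3] = 41 - 14 = 27


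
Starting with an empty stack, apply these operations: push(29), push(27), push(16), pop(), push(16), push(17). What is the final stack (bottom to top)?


push(29) -> [29]
push(27) -> [29, 27]
push(16) -> [29, 27, 16]
pop() returns 16 -> [29, 27]
push(16) -> [29, 27, 16]
push(17) -> [29, 27, 16, 17]
Final stack (bottom to top): [29, 27, 16, 17]


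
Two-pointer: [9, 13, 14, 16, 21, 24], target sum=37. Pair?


Two pointers: lo=0, hi=5
Found pair: (13, 24) summing to 37


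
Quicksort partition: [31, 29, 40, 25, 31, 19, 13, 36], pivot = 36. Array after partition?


Elements <= 36 go left of pivot.
Result: [31, 29, 25, 31, 19, 13, 36, 40], pivot at index 6


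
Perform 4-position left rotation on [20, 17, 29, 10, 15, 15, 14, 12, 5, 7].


Left rotate by 4: [15, 15, 14, 12, 5, 7, 20, 17, 29, 10]


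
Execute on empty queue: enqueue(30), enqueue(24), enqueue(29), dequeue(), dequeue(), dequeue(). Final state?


enqueue(30) -> [30]
enqueue(24) -> [30, 24]
enqueue(29) -> [30, 24, 29]
dequeue() returns 30 -> [24, 29]
dequeue() returns 24 -> [29]
dequeue() returns 29 -> []
Final queue (front to back): []


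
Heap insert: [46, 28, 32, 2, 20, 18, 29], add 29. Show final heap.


Append 29: [46, 28, 32, 2, 20, 18, 29, 29]
Bubble up: swap idx 7(29) with idx 3(2); swap idx 3(29) with idx 1(28)
Result: [46, 29, 32, 28, 20, 18, 29, 2]


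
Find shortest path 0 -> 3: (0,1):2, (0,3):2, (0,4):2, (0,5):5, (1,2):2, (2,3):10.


Dijkstra from 0:
Distances: {0: 0, 1: 2, 2: 4, 3: 2, 4: 2, 5: 5}
Shortest distance to 3 = 2, path = [0, 3]


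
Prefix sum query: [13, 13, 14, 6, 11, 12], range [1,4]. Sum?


Prefix sums: [0, 13, 26, 40, 46, 57, 69]
Sum[1..4] = prefix[5] - prefix[1] = 57 - 13 = 44


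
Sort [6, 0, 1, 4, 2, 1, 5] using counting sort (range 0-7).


Count array: [1, 2, 1, 0, 1, 1, 1, 0]
Reconstruct: [0, 1, 1, 2, 4, 5, 6]


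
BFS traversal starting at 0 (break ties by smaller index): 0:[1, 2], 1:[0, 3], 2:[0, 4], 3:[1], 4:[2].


BFS queue: start with [0]
Visit order: [0, 1, 2, 3, 4]


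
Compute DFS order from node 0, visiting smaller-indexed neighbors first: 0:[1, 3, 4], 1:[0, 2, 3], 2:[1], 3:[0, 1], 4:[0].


DFS stack-based: start with [0]
Visit order: [0, 1, 2, 3, 4]


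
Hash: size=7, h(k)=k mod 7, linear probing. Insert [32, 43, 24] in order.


Insertions: 32->slot 4; 43->slot 1; 24->slot 3
Table: [None, 43, None, 24, 32, None, None]


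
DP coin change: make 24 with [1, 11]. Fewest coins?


dp[0]=0; dp[i]=1+min(dp[i-c] for c in coins)
...dp[19]=9, dp[20]=10, dp[21]=11, dp[22]=2, dp[23]=3, dp[24]=4
Minimum coins for 24 = 4


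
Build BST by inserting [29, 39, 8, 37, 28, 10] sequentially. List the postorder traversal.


Root = 29; build tree by BST insertion.
Postorder traversal: [10, 28, 8, 37, 39, 29]


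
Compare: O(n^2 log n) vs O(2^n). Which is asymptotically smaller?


n^2 log n grows slower than exponential
O(n^2 log n) is asymptotically smaller; O(2^n) grows faster


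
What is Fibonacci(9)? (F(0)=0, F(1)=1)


F(n)=F(n-1)+F(n-2)
...F(7)=13, F(8)=21, F(9)=34


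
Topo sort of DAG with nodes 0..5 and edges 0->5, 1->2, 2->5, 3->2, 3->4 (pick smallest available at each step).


Kahn's algorithm, process smallest node first
Order: [0, 1, 3, 2, 4, 5]


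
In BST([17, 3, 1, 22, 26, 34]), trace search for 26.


BST root = 17
Search for 26: compare at each node
Path: [17, 22, 26]


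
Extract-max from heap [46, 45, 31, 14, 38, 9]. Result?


Max = 46
Replace root with last, heapify down
Resulting heap: [45, 38, 31, 14, 9]


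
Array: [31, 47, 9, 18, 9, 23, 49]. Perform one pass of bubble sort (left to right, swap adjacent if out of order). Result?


After one pass: [31, 9, 18, 9, 23, 47, 49]


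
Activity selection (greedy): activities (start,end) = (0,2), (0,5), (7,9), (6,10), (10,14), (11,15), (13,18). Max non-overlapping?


Greedy: pick earliest-ending, then skip overlaps.
Selected (3 activities): [(0, 2), (7, 9), (10, 14)]


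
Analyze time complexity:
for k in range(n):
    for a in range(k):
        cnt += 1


Per nesting level: O(n) * O(n) [triangular over k] = O(n^2)
Complexity: O(n^2)


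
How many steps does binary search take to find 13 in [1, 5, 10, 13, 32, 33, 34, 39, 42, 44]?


Search for 13:
[0,9] mid=4 arr[4]=32
[0,3] mid=1 arr[1]=5
[2,3] mid=2 arr[2]=10
[3,3] mid=3 arr[3]=13
Total: 4 comparisons


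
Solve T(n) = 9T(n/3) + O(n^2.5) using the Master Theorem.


a=9, b=3, c=2.5. log_3(9)=2 < c=2.5. Case 3: O(n^c) = O(n^2.500)
Complexity: O(n^2.500)


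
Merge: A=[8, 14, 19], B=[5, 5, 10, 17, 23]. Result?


Compare heads, take smaller each step.
Merged: [5, 5, 8, 10, 14, 17, 19, 23]


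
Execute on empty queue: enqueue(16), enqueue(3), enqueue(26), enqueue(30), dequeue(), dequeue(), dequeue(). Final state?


enqueue(16) -> [16]
enqueue(3) -> [16, 3]
enqueue(26) -> [16, 3, 26]
enqueue(30) -> [16, 3, 26, 30]
dequeue() returns 16 -> [3, 26, 30]
dequeue() returns 3 -> [26, 30]
dequeue() returns 26 -> [30]
Final queue (front to back): [30]


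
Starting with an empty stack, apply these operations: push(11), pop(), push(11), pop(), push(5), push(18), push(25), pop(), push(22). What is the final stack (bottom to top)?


push(11) -> [11]
pop() returns 11 -> []
push(11) -> [11]
pop() returns 11 -> []
push(5) -> [5]
push(18) -> [5, 18]
push(25) -> [5, 18, 25]
pop() returns 25 -> [5, 18]
push(22) -> [5, 18, 22]
Final stack (bottom to top): [5, 18, 22]


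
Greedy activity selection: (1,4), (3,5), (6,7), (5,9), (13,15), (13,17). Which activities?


Greedy: pick earliest-ending, then skip overlaps.
Selected (3 activities): [(1, 4), (6, 7), (13, 15)]


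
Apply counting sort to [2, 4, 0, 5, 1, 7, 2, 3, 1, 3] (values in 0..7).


Count array: [1, 2, 2, 2, 1, 1, 0, 1]
Reconstruct: [0, 1, 1, 2, 2, 3, 3, 4, 5, 7]


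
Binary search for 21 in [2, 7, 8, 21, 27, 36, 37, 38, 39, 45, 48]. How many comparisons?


Search for 21:
[0,10] mid=5 arr[5]=36
[0,4] mid=2 arr[2]=8
[3,4] mid=3 arr[3]=21
Total: 3 comparisons


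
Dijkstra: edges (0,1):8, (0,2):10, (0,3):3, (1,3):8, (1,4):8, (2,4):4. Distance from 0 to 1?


Dijkstra from 0:
Distances: {0: 0, 1: 8, 2: 10, 3: 3, 4: 14}
Shortest distance to 1 = 8, path = [0, 1]


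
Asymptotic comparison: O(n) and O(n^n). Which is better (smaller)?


linear grows slower than n^n
O(n) is asymptotically smaller; O(n^n) grows faster


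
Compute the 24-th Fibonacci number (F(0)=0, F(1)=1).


F(n)=F(n-1)+F(n-2)
...F(22)=17711, F(23)=28657, F(24)=46368


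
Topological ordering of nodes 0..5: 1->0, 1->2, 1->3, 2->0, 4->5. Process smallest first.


Kahn's algorithm, process smallest node first
Order: [1, 2, 0, 3, 4, 5]


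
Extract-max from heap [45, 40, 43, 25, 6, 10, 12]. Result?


Max = 45
Replace root with last, heapify down
Resulting heap: [43, 40, 12, 25, 6, 10]


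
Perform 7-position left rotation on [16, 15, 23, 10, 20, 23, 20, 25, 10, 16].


Left rotate by 7: [25, 10, 16, 16, 15, 23, 10, 20, 23, 20]


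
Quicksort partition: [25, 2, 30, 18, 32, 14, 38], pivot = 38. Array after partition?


Elements <= 38 go left of pivot.
Result: [25, 2, 30, 18, 32, 14, 38], pivot at index 6


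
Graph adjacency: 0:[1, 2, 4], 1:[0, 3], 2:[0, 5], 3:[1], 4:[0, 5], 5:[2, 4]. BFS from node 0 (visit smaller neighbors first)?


BFS queue: start with [0]
Visit order: [0, 1, 2, 4, 3, 5]


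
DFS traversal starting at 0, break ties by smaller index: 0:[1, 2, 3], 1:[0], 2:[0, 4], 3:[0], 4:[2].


DFS stack-based: start with [0]
Visit order: [0, 1, 2, 4, 3]


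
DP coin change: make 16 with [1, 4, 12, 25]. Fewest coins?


dp[0]=0; dp[i]=1+min(dp[i-c] for c in coins)
...dp[11]=5, dp[12]=1, dp[13]=2, dp[14]=3, dp[15]=4, dp[16]=2
Minimum coins for 16 = 2


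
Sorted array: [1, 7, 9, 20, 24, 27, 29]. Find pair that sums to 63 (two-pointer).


Two pointers: lo=0, hi=6
No pair sums to 63


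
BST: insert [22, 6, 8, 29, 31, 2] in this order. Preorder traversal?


Root = 22; build tree by BST insertion.
Preorder traversal: [22, 6, 2, 8, 29, 31]


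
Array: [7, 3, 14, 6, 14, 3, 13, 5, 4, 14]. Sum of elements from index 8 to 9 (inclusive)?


Prefix sums: [0, 7, 10, 24, 30, 44, 47, 60, 65, 69, 83]
Sum[8..9] = prefix[10] - prefix[8] = 83 - 65 = 18


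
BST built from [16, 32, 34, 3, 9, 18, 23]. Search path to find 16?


BST root = 16
Search for 16: compare at each node
Path: [16]


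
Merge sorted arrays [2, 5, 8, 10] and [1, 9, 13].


Compare heads, take smaller each step.
Merged: [1, 2, 5, 8, 9, 10, 13]


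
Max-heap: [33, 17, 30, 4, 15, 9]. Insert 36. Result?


Append 36: [33, 17, 30, 4, 15, 9, 36]
Bubble up: swap idx 6(36) with idx 2(30); swap idx 2(36) with idx 0(33)
Result: [36, 17, 33, 4, 15, 9, 30]


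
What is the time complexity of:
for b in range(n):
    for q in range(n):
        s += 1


Per nesting level: O(n) * O(n) = O(n^2)
Complexity: O(n^2)


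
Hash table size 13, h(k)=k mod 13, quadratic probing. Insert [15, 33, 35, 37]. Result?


Insertions: 15->slot 2; 33->slot 7; 35->slot 9; 37->slot 11
Table: [None, None, 15, None, None, None, None, 33, None, 35, None, 37, None]


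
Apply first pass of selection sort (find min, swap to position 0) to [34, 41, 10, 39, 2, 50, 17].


After one pass: [2, 41, 10, 39, 34, 50, 17]


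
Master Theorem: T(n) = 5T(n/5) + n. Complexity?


a=5, b=5, c=1. log_5(5)=1 = c=1. Case 2: O(n^c log n) = O(n log n)
Complexity: O(n log n)


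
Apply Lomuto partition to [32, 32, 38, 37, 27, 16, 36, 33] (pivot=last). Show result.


Elements <= 33 go left of pivot.
Result: [32, 32, 27, 16, 33, 37, 36, 38], pivot at index 4


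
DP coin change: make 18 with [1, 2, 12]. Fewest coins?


dp[0]=0; dp[i]=1+min(dp[i-c] for c in coins)
...dp[13]=2, dp[14]=2, dp[15]=3, dp[16]=3, dp[17]=4, dp[18]=4
Minimum coins for 18 = 4


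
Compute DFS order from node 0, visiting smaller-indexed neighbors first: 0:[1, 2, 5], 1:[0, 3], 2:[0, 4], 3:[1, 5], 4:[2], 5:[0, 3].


DFS stack-based: start with [0]
Visit order: [0, 1, 3, 5, 2, 4]


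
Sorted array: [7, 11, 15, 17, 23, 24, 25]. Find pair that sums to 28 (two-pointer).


Two pointers: lo=0, hi=6
Found pair: (11, 17) summing to 28


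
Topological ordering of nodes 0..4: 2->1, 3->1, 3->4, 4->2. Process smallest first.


Kahn's algorithm, process smallest node first
Order: [0, 3, 4, 2, 1]


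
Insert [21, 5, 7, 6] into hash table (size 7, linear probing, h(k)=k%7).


Insertions: 21->slot 0; 5->slot 5; 7->slot 1; 6->slot 6
Table: [21, 7, None, None, None, 5, 6]


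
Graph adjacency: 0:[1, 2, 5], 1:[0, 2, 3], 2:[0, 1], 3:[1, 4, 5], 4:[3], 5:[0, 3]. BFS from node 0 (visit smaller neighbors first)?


BFS queue: start with [0]
Visit order: [0, 1, 2, 5, 3, 4]


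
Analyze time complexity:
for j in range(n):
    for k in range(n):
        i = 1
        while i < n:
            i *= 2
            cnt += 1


Per nesting level: O(n) * O(n) * O(log n) = O(n^2 log n)
Complexity: O(n^2 log n)


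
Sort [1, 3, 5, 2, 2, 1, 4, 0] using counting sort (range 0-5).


Count array: [1, 2, 2, 1, 1, 1]
Reconstruct: [0, 1, 1, 2, 2, 3, 4, 5]


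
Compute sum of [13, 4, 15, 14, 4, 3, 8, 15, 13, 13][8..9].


Prefix sums: [0, 13, 17, 32, 46, 50, 53, 61, 76, 89, 102]
Sum[8..9] = prefix[10] - prefix[8] = 102 - 76 = 26


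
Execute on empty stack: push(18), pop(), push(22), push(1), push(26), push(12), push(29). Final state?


push(18) -> [18]
pop() returns 18 -> []
push(22) -> [22]
push(1) -> [22, 1]
push(26) -> [22, 1, 26]
push(12) -> [22, 1, 26, 12]
push(29) -> [22, 1, 26, 12, 29]
Final stack (bottom to top): [22, 1, 26, 12, 29]


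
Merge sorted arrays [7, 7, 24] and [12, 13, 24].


Compare heads, take smaller each step.
Merged: [7, 7, 12, 13, 24, 24]


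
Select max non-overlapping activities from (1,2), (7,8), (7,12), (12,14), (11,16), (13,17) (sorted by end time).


Greedy: pick earliest-ending, then skip overlaps.
Selected (3 activities): [(1, 2), (7, 8), (12, 14)]


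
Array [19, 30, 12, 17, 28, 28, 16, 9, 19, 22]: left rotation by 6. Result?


Left rotate by 6: [16, 9, 19, 22, 19, 30, 12, 17, 28, 28]


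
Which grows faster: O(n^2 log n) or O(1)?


constant grows slower than n^2 log n
O(1) is asymptotically smaller; O(n^2 log n) grows faster


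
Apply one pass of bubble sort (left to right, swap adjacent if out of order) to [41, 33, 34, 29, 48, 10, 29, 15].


After one pass: [33, 34, 29, 41, 10, 29, 15, 48]


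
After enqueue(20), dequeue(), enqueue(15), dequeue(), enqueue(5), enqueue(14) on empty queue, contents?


enqueue(20) -> [20]
dequeue() returns 20 -> []
enqueue(15) -> [15]
dequeue() returns 15 -> []
enqueue(5) -> [5]
enqueue(14) -> [5, 14]
Final queue (front to back): [5, 14]


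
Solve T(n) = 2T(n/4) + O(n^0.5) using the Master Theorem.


a=2, b=4, c=0.5. log_4(2)=0.5 = c=0.5. Case 2: O(n^c log n) = O(sqrt(n) log n)
Complexity: O(sqrt(n) log n)


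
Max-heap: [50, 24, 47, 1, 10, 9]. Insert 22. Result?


Append 22: [50, 24, 47, 1, 10, 9, 22]
Bubble up: no swaps needed
Result: [50, 24, 47, 1, 10, 9, 22]


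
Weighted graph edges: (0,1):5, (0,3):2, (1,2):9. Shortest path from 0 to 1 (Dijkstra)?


Dijkstra from 0:
Distances: {0: 0, 1: 5, 2: 14, 3: 2}
Shortest distance to 1 = 5, path = [0, 1]


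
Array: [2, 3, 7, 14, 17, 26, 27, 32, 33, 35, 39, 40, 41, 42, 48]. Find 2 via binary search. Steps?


Search for 2:
[0,14] mid=7 arr[7]=32
[0,6] mid=3 arr[3]=14
[0,2] mid=1 arr[1]=3
[0,0] mid=0 arr[0]=2
Total: 4 comparisons


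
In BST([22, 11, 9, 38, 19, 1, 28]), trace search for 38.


BST root = 22
Search for 38: compare at each node
Path: [22, 38]


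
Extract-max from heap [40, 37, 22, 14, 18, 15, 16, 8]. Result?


Max = 40
Replace root with last, heapify down
Resulting heap: [37, 18, 22, 14, 8, 15, 16]


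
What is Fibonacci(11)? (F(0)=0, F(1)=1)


F(n)=F(n-1)+F(n-2)
...F(9)=34, F(10)=55, F(11)=89


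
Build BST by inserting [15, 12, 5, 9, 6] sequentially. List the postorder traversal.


Root = 15; build tree by BST insertion.
Postorder traversal: [6, 9, 5, 12, 15]


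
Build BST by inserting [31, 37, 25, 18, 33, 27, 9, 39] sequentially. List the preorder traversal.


Root = 31; build tree by BST insertion.
Preorder traversal: [31, 25, 18, 9, 27, 37, 33, 39]


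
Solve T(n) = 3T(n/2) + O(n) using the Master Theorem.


a=3, b=2, c=1. log_2(3)=1.585 > c=1. Case 1: O(n^log_b(a)) = O(n^1.585)
Complexity: O(n^1.585)


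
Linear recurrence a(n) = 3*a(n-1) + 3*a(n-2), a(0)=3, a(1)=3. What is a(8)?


Build bottom-up:
...a(6)=3483, a(7)=13203, a(8)=3*13203+3*3483=50058


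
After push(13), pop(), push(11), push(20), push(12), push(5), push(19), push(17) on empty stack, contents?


push(13) -> [13]
pop() returns 13 -> []
push(11) -> [11]
push(20) -> [11, 20]
push(12) -> [11, 20, 12]
push(5) -> [11, 20, 12, 5]
push(19) -> [11, 20, 12, 5, 19]
push(17) -> [11, 20, 12, 5, 19, 17]
Final stack (bottom to top): [11, 20, 12, 5, 19, 17]


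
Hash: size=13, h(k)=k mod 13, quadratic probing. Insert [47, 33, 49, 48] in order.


Insertions: 47->slot 8; 33->slot 7; 49->slot 10; 48->slot 9
Table: [None, None, None, None, None, None, None, 33, 47, 48, 49, None, None]


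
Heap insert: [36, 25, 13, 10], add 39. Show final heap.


Append 39: [36, 25, 13, 10, 39]
Bubble up: swap idx 4(39) with idx 1(25); swap idx 1(39) with idx 0(36)
Result: [39, 36, 13, 10, 25]


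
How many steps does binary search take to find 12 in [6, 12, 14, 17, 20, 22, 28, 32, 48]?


Search for 12:
[0,8] mid=4 arr[4]=20
[0,3] mid=1 arr[1]=12
Total: 2 comparisons


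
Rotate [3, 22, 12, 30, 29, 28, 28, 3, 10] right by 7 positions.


Right rotate by 7: [12, 30, 29, 28, 28, 3, 10, 3, 22]


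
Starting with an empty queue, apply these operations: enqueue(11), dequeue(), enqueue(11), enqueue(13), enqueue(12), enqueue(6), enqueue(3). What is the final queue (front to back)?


enqueue(11) -> [11]
dequeue() returns 11 -> []
enqueue(11) -> [11]
enqueue(13) -> [11, 13]
enqueue(12) -> [11, 13, 12]
enqueue(6) -> [11, 13, 12, 6]
enqueue(3) -> [11, 13, 12, 6, 3]
Final queue (front to back): [11, 13, 12, 6, 3]
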